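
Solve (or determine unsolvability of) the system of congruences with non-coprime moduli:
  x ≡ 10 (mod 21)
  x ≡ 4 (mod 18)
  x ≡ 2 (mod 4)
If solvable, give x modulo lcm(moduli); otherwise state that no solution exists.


Moduli 21, 18, 4 are not pairwise coprime, so CRT works modulo lcm(m_i) when all pairwise compatibility conditions hold.
Pairwise compatibility: gcd(m_i, m_j) must divide a_i - a_j for every pair.
Merge one congruence at a time:
  Start: x ≡ 10 (mod 21).
  Combine with x ≡ 4 (mod 18): gcd(21, 18) = 3; 4 - 10 = -6, which IS divisible by 3, so compatible.
    Write x = 10 + 21·t and substitute into x ≡ 4 (mod 18): 21·t ≡ 4 − 10 = -6 (mod 18).
    Divide the congruence (and modulus) by g = 3: 7·t ≡ -2 (mod 6).
    Reduce coefficients mod 6: 1·t ≡ 4 (mod 6).
    So t ≡ 4 (mod 6).
    Then x = 10 + 21·4 = 94, valid modulo lcm(21, 18) = 126: x ≡ 94 (mod 126).
  Combine with x ≡ 2 (mod 4): gcd(126, 4) = 2; 2 - 94 = -92, which IS divisible by 2, so compatible.
    Write x = 94 + 126·t and substitute into x ≡ 2 (mod 4): 126·t ≡ 2 − 94 = -92 (mod 4).
    Divide the congruence (and modulus) by g = 2: 63·t ≡ -46 (mod 2).
    Reduce coefficients mod 2: 1·t ≡ 0 (mod 2).
    So t ≡ 0 (mod 2).
    Then x = 94 + 126·0 = 94, valid modulo lcm(126, 4) = 252: x ≡ 94 (mod 252).
Verify: 94 mod 21 = 10, 94 mod 18 = 4, 94 mod 4 = 2.

x ≡ 94 (mod 252).


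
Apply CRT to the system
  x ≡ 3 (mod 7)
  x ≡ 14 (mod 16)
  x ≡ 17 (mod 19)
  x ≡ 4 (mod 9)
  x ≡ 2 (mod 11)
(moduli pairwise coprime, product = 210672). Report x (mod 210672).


Product of moduli M = 7 · 16 · 19 · 9 · 11 = 210672.
Merge one congruence at a time:
  Start: x ≡ 3 (mod 7).
  Combine with x ≡ 14 (mod 16); new modulus lcm = 112.
    Write x = 3 + 7·t and substitute into x ≡ 14 (mod 16): 7·t ≡ 14 − 3 = 11 (mod 16).
    The inverse of 7 mod 16 is 7 (since 7·7 = 49 = 3·16 + 1), so t ≡ 7·11 = 77 ≡ 13 (mod 16).
    Then x = 3 + 7·13 = 94, valid modulo lcm(7, 16) = 112: x ≡ 94 (mod 112).
  Combine with x ≡ 17 (mod 19); new modulus lcm = 2128.
    Write x = 94 + 112·t and substitute into x ≡ 17 (mod 19): 112·t ≡ 17 − 94 = -77 (mod 19).
    Reduce coefficients mod 19: 17·t ≡ 18 (mod 19).
    The inverse of 17 mod 19 is 9 (since 17·9 = 153 = 8·19 + 1), so t ≡ 9·18 = 162 ≡ 10 (mod 19).
    Then x = 94 + 112·10 = 1214, valid modulo lcm(112, 19) = 2128: x ≡ 1214 (mod 2128).
  Combine with x ≡ 4 (mod 9); new modulus lcm = 19152.
    Write x = 1214 + 2128·t and substitute into x ≡ 4 (mod 9): 2128·t ≡ 4 − 1214 = -1210 (mod 9).
    Reduce coefficients mod 9: 4·t ≡ 5 (mod 9).
    The inverse of 4 mod 9 is 7 (since 4·7 = 28 = 3·9 + 1), so t ≡ 7·5 = 35 ≡ 8 (mod 9).
    Then x = 1214 + 2128·8 = 18238, valid modulo lcm(2128, 9) = 19152: x ≡ 18238 (mod 19152).
  Combine with x ≡ 2 (mod 11); new modulus lcm = 210672.
    Write x = 18238 + 19152·t and substitute into x ≡ 2 (mod 11): 19152·t ≡ 2 − 18238 = -18236 (mod 11).
    Reduce coefficients mod 11: 1·t ≡ 2 (mod 11).
    So t ≡ 2 (mod 11).
    Then x = 18238 + 19152·2 = 56542, valid modulo lcm(19152, 11) = 210672: x ≡ 56542 (mod 210672).
Verify against each original: 56542 mod 7 = 3, 56542 mod 16 = 14, 56542 mod 19 = 17, 56542 mod 9 = 4, 56542 mod 11 = 2.

x ≡ 56542 (mod 210672).


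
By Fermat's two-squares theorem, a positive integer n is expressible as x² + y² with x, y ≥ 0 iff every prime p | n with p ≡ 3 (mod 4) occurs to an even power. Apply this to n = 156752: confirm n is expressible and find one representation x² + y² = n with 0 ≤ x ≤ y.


Step 1: Factor n = 156752 = 2^4 · 97 · 101.
Step 2: Check the mod-4 condition on each prime factor: 2 = 2 (special); 97 ≡ 1 (mod 4), exponent 1; 101 ≡ 1 (mod 4), exponent 1.
All primes ≡ 3 (mod 4) appear to even exponent (or don't appear), so by the two-squares theorem n IS expressible as a sum of two squares.
Step 3: Build a representation. Group n = k² · m with k = 4 and m = 97 · 101 = 9797 (a product of primes ≡ 1 (mod 4)); a representation of m scales to one of n via (k·x)² + (k·y)² = k²(x² + y²). Each prime p ≡ 1 (mod 4) is itself a sum of two squares; find a² by testing p − a² for a perfect square:
  97: 97 − 1² = 96, 97 − 2² = 93, 97 − 3² = 88, 97 − 4² = 81 = 9² ⇒ 97 = 4² + 9².
  101: 101 − 1² = 100 = 10² ⇒ 101 = 1² + 10².
  Combine using the Brahmagupta–Fibonacci identity (a² + b²)(c² + d²) = (ac − bd)² + (ad + bc)² = (ac + bd)² + (ad − bc)²:
  97 · 101 = 9797: from (4² + 9²)(1² + 10²), take (4·1 − 9·10, 4·10 + 9·1) = (4 − 90, 40 + 9) = (-86, 49); dropping signs (only squares matter) gives (86, 49); check 86² + 49² = 7396 + 2401 = 9797 ✓.
  Scale by k = 4: (4·86, 4·49) = (344, 196).
Step 4: Order so x ≤ y and verify: 196² + 344² = 38416 + 118336 = 156752 = n. ✓

n = 156752 = 196² + 344² (one valid representation with x ≤ y).


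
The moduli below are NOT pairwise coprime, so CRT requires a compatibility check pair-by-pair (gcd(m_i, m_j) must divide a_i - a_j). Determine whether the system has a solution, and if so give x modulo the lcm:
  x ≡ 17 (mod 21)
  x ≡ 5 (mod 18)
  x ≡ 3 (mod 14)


Moduli 21, 18, 14 are not pairwise coprime, so CRT works modulo lcm(m_i) when all pairwise compatibility conditions hold.
Pairwise compatibility: gcd(m_i, m_j) must divide a_i - a_j for every pair.
Merge one congruence at a time:
  Start: x ≡ 17 (mod 21).
  Combine with x ≡ 5 (mod 18): gcd(21, 18) = 3; 5 - 17 = -12, which IS divisible by 3, so compatible.
    Write x = 17 + 21·t and substitute into x ≡ 5 (mod 18): 21·t ≡ 5 − 17 = -12 (mod 18).
    Divide the congruence (and modulus) by g = 3: 7·t ≡ -4 (mod 6).
    Reduce coefficients mod 6: 1·t ≡ 2 (mod 6).
    So t ≡ 2 (mod 6).
    Then x = 17 + 21·2 = 59, valid modulo lcm(21, 18) = 126: x ≡ 59 (mod 126).
  Combine with x ≡ 3 (mod 14): gcd(126, 14) = 14; 3 - 59 = -56, which IS divisible by 14, so compatible.
    Write x = 59 + 126·t and substitute into x ≡ 3 (mod 14): 126·t ≡ 3 − 59 = -56 (mod 14).
    Divide the congruence (and modulus) by g = 14: 9·t ≡ -4 (mod 1).
    Modulo 1 every t works; take t = 0.
    Then x = 59 + 126·0 = 59, valid modulo lcm(126, 14) = 126: x ≡ 59 (mod 126).
Verify: 59 mod 21 = 17, 59 mod 18 = 5, 59 mod 14 = 3.

x ≡ 59 (mod 126).


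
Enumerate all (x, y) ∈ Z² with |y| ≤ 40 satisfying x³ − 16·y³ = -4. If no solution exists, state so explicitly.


The equation is x³ - 16y³ = -4. For fixed y, x³ = 16·y³ − 4, so a solution requires the RHS to be a perfect cube.
Strategy: iterate y from -40 to 40, compute RHS = 16·y³ − 4, and check whether it is a (positive or negative) perfect cube.
Check small values of y:
  y = 0: RHS = -4 is not a perfect cube.
  y = 1: RHS = 12 is not a perfect cube.
  y = -1: RHS = -20 is not a perfect cube.
  y = 2: RHS = 124 is not a perfect cube.
  y = -2: RHS = -132 is not a perfect cube.
  y = 3: RHS = 428 is not a perfect cube.
  y = -3: RHS = -436 is not a perfect cube.
Continuing the search up to |y| = 40 finds no solutions either.
No (x, y) in the scanned range satisfies the equation.

No integer solutions with |y| ≤ 40.


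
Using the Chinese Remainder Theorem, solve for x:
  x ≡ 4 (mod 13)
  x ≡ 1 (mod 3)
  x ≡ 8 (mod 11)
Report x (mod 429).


Moduli 13, 3, 11 are pairwise coprime; by CRT there is a unique solution modulo M = 13 · 3 · 11 = 429.
Solve pairwise, accumulating the modulus:
  Start with x ≡ 4 (mod 13).
  Combine with x ≡ 1 (mod 3): since gcd(13, 3) = 1, we get a unique residue mod 39.
    Write x = 4 + 13·t and substitute into x ≡ 1 (mod 3): 13·t ≡ 1 − 4 = -3 (mod 3).
    Reduce coefficients mod 3: 1·t ≡ 0 (mod 3).
    So t ≡ 0 (mod 3).
    Then x = 4 + 13·0 = 4, valid modulo lcm(13, 3) = 39: x ≡ 4 (mod 39).
  Combine with x ≡ 8 (mod 11): since gcd(39, 11) = 1, we get a unique residue mod 429.
    Write x = 4 + 39·t and substitute into x ≡ 8 (mod 11): 39·t ≡ 8 − 4 = 4 (mod 11).
    Reduce coefficients mod 11: 6·t ≡ 4 (mod 11).
    The inverse of 6 mod 11 is 2 (since 6·2 = 12 = 1·11 + 1), so t ≡ 2·4 = 8 ≡ 8 (mod 11).
    Then x = 4 + 39·8 = 316, valid modulo lcm(39, 11) = 429: x ≡ 316 (mod 429).
Verify: 316 mod 13 = 4 ✓, 316 mod 3 = 1 ✓, 316 mod 11 = 8 ✓.

x ≡ 316 (mod 429).


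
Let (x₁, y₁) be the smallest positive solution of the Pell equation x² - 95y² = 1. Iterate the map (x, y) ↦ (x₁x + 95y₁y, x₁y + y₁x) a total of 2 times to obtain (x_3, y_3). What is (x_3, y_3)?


Step 1: Find the fundamental solution (x₁, y₁) of x² - 95y² = 1.
  Expand √95 as a continued fraction. a₀ = ⌊√95⌋ = 9; iterate m_{k+1} = d_k·a_k − m_k, d_{k+1} = (95 − m_{k+1}²)/d_k, a_{k+1} = ⌊(a₀ + m_{k+1})/d_{k+1}⌋ (starting m₀ = 0, d₀ = 1), with convergents p_k = a_k·p_{k-1} + p_{k-2}, q_k = a_k·q_{k-1} + q_{k-2} (p₋₁ = 1, q₋₁ = 0):
  k = 0: a₀ = 9; p₀/q₀ = 9/1; p₀² − 95·q₀² = 81 − 95 = -14.
  k = 1: m = 9, d = 14, a = ⌊(9 + 9)/14⌋ = 1; p/q = (1·9 + 1)/(1·1 + 0) = 10/1; p² − 95·q² = 100 − 95 = 5.
  k = 2: m = 5, d = 5, a = ⌊(9 + 5)/5⌋ = 2; p/q = (2·10 + 9)/(2·1 + 1) = 29/3; p² − 95·q² = 841 − 855 = -14.
  k = 3: m = 5, d = 14, a = ⌊(9 + 5)/14⌋ = 1; p/q = (1·29 + 10)/(1·3 + 1) = 39/4; p² − 95·q² = 1521 − 1520 = 1.
  The first convergent with p² − 95·q² = 1 gives the fundamental solution (x₁, y₁) = (39, 4).
Step 2: Apply the recurrence (x_{n+1}, y_{n+1}) = (x₁x_n + 95y₁y_n, x₁y_n + y₁x_n) repeatedly.
  From (x_1, y_1) = (39, 4): x_2 = 39·39 + 95·4·4 = 3041; y_2 = 39·4 + 4·39 = 312.
  From (x_2, y_2) = (3041, 312): x_3 = 39·3041 + 95·4·312 = 237159; y_3 = 39·312 + 4·3041 = 24332.
Step 3: Verify x_3² - 95·y_3² = 56244391281 - 56244391280 = 1 (should be 1). ✓

(x_1, y_1) = (39, 4); (x_3, y_3) = (237159, 24332).


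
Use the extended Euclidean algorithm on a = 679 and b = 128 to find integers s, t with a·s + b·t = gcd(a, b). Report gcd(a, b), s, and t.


Euclidean algorithm on (679, 128) — divide until remainder is 0:
  679 = 5 · 128 + 39
  128 = 3 · 39 + 11
  39 = 3 · 11 + 6
  11 = 1 · 6 + 5
  6 = 1 · 5 + 1
  5 = 5 · 1 + 0
gcd(679, 128) = 1.
Track Bezout coefficients alongside the remainders: start with r₀ = 679 = a·1 + b·0 (s = 1, t = 0) and r₁ = 128 = a·0 + b·1 (s = 0, t = 1); each new remainder r_{k+1} = r_{k-1} − q_k·r_k inherits s_{k+1} = s_{k-1} − q_k·s_k, t_{k+1} = t_{k-1} − q_k·t_k, so r_k = a·s_k + b·t_k at every step:
  q = 5: r = 39, s = 1 − 5·0 = 1, t = 0 − 5·1 = -5  (check: 679·1 + 128·(-5) = 39)
  q = 3: r = 11, s = 0 − 3·1 = -3, t = 1 − 3·(-5) = 16  (check: 679·(-3) + 128·16 = 11)
  q = 3: r = 6, s = 1 − 3·(-3) = 10, t = -5 − 3·16 = -53  (check: 679·10 + 128·(-53) = 6)
  q = 1: r = 5, s = -3 − 1·10 = -13, t = 16 − 1·(-53) = 69  (check: 679·(-13) + 128·69 = 5)
  q = 1: r = 1, s = 10 − 1·(-13) = 23, t = -53 − 1·69 = -122  (check: 679·23 + 128·(-122) = 1)
The row with r = 1 (the gcd) gives the Bezout coefficients s = 23, t = -122.
Result: 679 · (23) + 128 · (-122) = 1.

gcd(679, 128) = 1; s = 23, t = -122 (check: 679·23 + 128·(-122) = 1).


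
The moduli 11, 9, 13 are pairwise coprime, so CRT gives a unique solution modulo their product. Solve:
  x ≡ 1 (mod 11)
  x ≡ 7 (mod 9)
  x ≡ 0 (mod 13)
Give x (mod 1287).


Moduli 11, 9, 13 are pairwise coprime; by CRT there is a unique solution modulo M = 11 · 9 · 13 = 1287.
Solve pairwise, accumulating the modulus:
  Start with x ≡ 1 (mod 11).
  Combine with x ≡ 7 (mod 9): since gcd(11, 9) = 1, we get a unique residue mod 99.
    Write x = 1 + 11·t and substitute into x ≡ 7 (mod 9): 11·t ≡ 7 − 1 = 6 (mod 9).
    Reduce coefficients mod 9: 2·t ≡ 6 (mod 9).
    The inverse of 2 mod 9 is 5 (since 2·5 = 10 = 1·9 + 1), so t ≡ 5·6 = 30 ≡ 3 (mod 9).
    Then x = 1 + 11·3 = 34, valid modulo lcm(11, 9) = 99: x ≡ 34 (mod 99).
  Combine with x ≡ 0 (mod 13): since gcd(99, 13) = 1, we get a unique residue mod 1287.
    Write x = 34 + 99·t and substitute into x ≡ 0 (mod 13): 99·t ≡ 0 − 34 = -34 (mod 13).
    Reduce coefficients mod 13: 8·t ≡ 5 (mod 13).
    The inverse of 8 mod 13 is 5 (since 8·5 = 40 = 3·13 + 1), so t ≡ 5·5 = 25 ≡ 12 (mod 13).
    Then x = 34 + 99·12 = 1222, valid modulo lcm(99, 13) = 1287: x ≡ 1222 (mod 1287).
Verify: 1222 mod 11 = 1 ✓, 1222 mod 9 = 7 ✓, 1222 mod 13 = 0 ✓.

x ≡ 1222 (mod 1287).


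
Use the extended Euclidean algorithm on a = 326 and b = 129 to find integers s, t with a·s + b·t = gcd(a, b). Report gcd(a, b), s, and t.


Euclidean algorithm on (326, 129) — divide until remainder is 0:
  326 = 2 · 129 + 68
  129 = 1 · 68 + 61
  68 = 1 · 61 + 7
  61 = 8 · 7 + 5
  7 = 1 · 5 + 2
  5 = 2 · 2 + 1
  2 = 2 · 1 + 0
gcd(326, 129) = 1.
Track Bezout coefficients alongside the remainders: start with r₀ = 326 = a·1 + b·0 (s = 1, t = 0) and r₁ = 129 = a·0 + b·1 (s = 0, t = 1); each new remainder r_{k+1} = r_{k-1} − q_k·r_k inherits s_{k+1} = s_{k-1} − q_k·s_k, t_{k+1} = t_{k-1} − q_k·t_k, so r_k = a·s_k + b·t_k at every step:
  q = 2: r = 68, s = 1 − 2·0 = 1, t = 0 − 2·1 = -2  (check: 326·1 + 129·(-2) = 68)
  q = 1: r = 61, s = 0 − 1·1 = -1, t = 1 − 1·(-2) = 3  (check: 326·(-1) + 129·3 = 61)
  q = 1: r = 7, s = 1 − 1·(-1) = 2, t = -2 − 1·3 = -5  (check: 326·2 + 129·(-5) = 7)
  q = 8: r = 5, s = -1 − 8·2 = -17, t = 3 − 8·(-5) = 43  (check: 326·(-17) + 129·43 = 5)
  q = 1: r = 2, s = 2 − 1·(-17) = 19, t = -5 − 1·43 = -48  (check: 326·19 + 129·(-48) = 2)
  q = 2: r = 1, s = -17 − 2·19 = -55, t = 43 − 2·(-48) = 139  (check: 326·(-55) + 129·139 = 1)
The row with r = 1 (the gcd) gives the Bezout coefficients s = -55, t = 139.
Result: 326 · (-55) + 129 · (139) = 1.

gcd(326, 129) = 1; s = -55, t = 139 (check: 326·(-55) + 129·139 = 1).


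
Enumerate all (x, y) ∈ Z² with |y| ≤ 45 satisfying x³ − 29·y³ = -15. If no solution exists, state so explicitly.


The equation is x³ - 29y³ = -15. For fixed y, x³ = 29·y³ − 15, so a solution requires the RHS to be a perfect cube.
Strategy: iterate y from -45 to 45, compute RHS = 29·y³ − 15, and check whether it is a (positive or negative) perfect cube.
Check small values of y:
  y = 0: RHS = -15 is not a perfect cube.
  y = 1: RHS = 14 is not a perfect cube.
  y = -1: RHS = -44 is not a perfect cube.
  y = 2: RHS = 217 is not a perfect cube.
  y = -2: RHS = -247 is not a perfect cube.
  y = 3: RHS = 768 is not a perfect cube.
  y = -3: RHS = -798 is not a perfect cube.
Continuing the search up to |y| = 45 finds no solutions either.
No (x, y) in the scanned range satisfies the equation.

No integer solutions with |y| ≤ 45.


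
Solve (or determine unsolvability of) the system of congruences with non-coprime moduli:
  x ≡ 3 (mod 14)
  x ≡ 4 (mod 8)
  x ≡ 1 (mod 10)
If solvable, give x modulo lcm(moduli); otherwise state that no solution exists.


Moduli 14, 8, 10 are not pairwise coprime, so CRT works modulo lcm(m_i) when all pairwise compatibility conditions hold.
Pairwise compatibility: gcd(m_i, m_j) must divide a_i - a_j for every pair.
Merge one congruence at a time:
  Start: x ≡ 3 (mod 14).
  Combine with x ≡ 4 (mod 8): gcd(14, 8) = 2, and 4 - 3 = 1 is NOT divisible by 2.
    ⇒ system is inconsistent (no integer solution).

No solution (the system is inconsistent).


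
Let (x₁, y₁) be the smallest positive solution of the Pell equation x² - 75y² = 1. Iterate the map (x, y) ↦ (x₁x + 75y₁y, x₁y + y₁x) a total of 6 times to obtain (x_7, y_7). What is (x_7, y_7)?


Step 1: Find the fundamental solution (x₁, y₁) of x² - 75y² = 1.
  Expand √75 as a continued fraction. a₀ = ⌊√75⌋ = 8; iterate m_{k+1} = d_k·a_k − m_k, d_{k+1} = (75 − m_{k+1}²)/d_k, a_{k+1} = ⌊(a₀ + m_{k+1})/d_{k+1}⌋ (starting m₀ = 0, d₀ = 1), with convergents p_k = a_k·p_{k-1} + p_{k-2}, q_k = a_k·q_{k-1} + q_{k-2} (p₋₁ = 1, q₋₁ = 0):
  k = 0: a₀ = 8; p₀/q₀ = 8/1; p₀² − 75·q₀² = 64 − 75 = -11.
  k = 1: m = 8, d = 11, a = ⌊(8 + 8)/11⌋ = 1; p/q = (1·8 + 1)/(1·1 + 0) = 9/1; p² − 75·q² = 81 − 75 = 6.
  k = 2: m = 3, d = 6, a = ⌊(8 + 3)/6⌋ = 1; p/q = (1·9 + 8)/(1·1 + 1) = 17/2; p² − 75·q² = 289 − 300 = -11.
  k = 3: m = 3, d = 11, a = ⌊(8 + 3)/11⌋ = 1; p/q = (1·17 + 9)/(1·2 + 1) = 26/3; p² − 75·q² = 676 − 675 = 1.
  The first convergent with p² − 75·q² = 1 gives the fundamental solution (x₁, y₁) = (26, 3).
Step 2: Apply the recurrence (x_{n+1}, y_{n+1}) = (x₁x_n + 75y₁y_n, x₁y_n + y₁x_n) repeatedly.
  From (x_1, y_1) = (26, 3): x_2 = 26·26 + 75·3·3 = 1351; y_2 = 26·3 + 3·26 = 156.
  From (x_2, y_2) = (1351, 156): x_3 = 26·1351 + 75·3·156 = 70226; y_3 = 26·156 + 3·1351 = 8109.
  From (x_3, y_3) = (70226, 8109): x_4 = 26·70226 + 75·3·8109 = 3650401; y_4 = 26·8109 + 3·70226 = 421512.
  From (x_4, y_4) = (3650401, 421512): x_5 = 26·3650401 + 75·3·421512 = 189750626; y_5 = 26·421512 + 3·3650401 = 21910515.
  From (x_5, y_5) = (189750626, 21910515): x_6 = 26·189750626 + 75·3·21910515 = 9863382151; y_6 = 26·21910515 + 3·189750626 = 1138925268.
  From (x_6, y_6) = (9863382151, 1138925268): x_7 = 26·9863382151 + 75·3·1138925268 = 512706121226; y_7 = 26·1138925268 + 3·9863382151 = 59202203421.
Step 3: Verify x_7² - 75·y_7² = 262867566742609807743076 - 262867566742609807743075 = 1 (should be 1). ✓

(x_1, y_1) = (26, 3); (x_7, y_7) = (512706121226, 59202203421).


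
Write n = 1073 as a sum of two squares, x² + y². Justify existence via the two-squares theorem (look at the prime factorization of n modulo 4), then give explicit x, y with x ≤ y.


Step 1: Factor n = 1073 = 29 · 37.
Step 2: Check the mod-4 condition on each prime factor: 29 ≡ 1 (mod 4), exponent 1; 37 ≡ 1 (mod 4), exponent 1.
All primes ≡ 3 (mod 4) appear to even exponent (or don't appear), so by the two-squares theorem n IS expressible as a sum of two squares.
Step 3: Build a representation. Here n = 29 · 37 is a product of primes ≡ 1 (mod 4). Each prime p ≡ 1 (mod 4) is itself a sum of two squares; find a² by testing p − a² for a perfect square:
  29: 29 − 1² = 28, 29 − 2² = 25 = 5² ⇒ 29 = 2² + 5².
  37: 37 − 1² = 36 = 6² ⇒ 37 = 1² + 6².
  Combine using the Brahmagupta–Fibonacci identity (a² + b²)(c² + d²) = (ac − bd)² + (ad + bc)² = (ac + bd)² + (ad − bc)²:
  29 · 37 = 1073: from (2² + 5²)(1² + 6²), take (2·1 − 5·6, 2·6 + 5·1) = (2 − 30, 12 + 5) = (-28, 17); dropping signs (only squares matter) gives (28, 17); check 28² + 17² = 784 + 289 = 1073 ✓.
Step 4: Order so x ≤ y and verify: 17² + 28² = 289 + 784 = 1073 = n. ✓

n = 1073 = 17² + 28² (one valid representation with x ≤ y).


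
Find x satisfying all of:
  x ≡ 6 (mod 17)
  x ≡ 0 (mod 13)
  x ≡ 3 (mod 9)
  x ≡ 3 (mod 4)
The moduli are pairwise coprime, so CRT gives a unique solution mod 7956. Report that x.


Product of moduli M = 17 · 13 · 9 · 4 = 7956.
Merge one congruence at a time:
  Start: x ≡ 6 (mod 17).
  Combine with x ≡ 0 (mod 13); new modulus lcm = 221.
    Write x = 6 + 17·t and substitute into x ≡ 0 (mod 13): 17·t ≡ 0 − 6 = -6 (mod 13).
    Reduce coefficients mod 13: 4·t ≡ 7 (mod 13).
    The inverse of 4 mod 13 is 10 (since 4·10 = 40 = 3·13 + 1), so t ≡ 10·7 = 70 ≡ 5 (mod 13).
    Then x = 6 + 17·5 = 91, valid modulo lcm(17, 13) = 221: x ≡ 91 (mod 221).
  Combine with x ≡ 3 (mod 9); new modulus lcm = 1989.
    Write x = 91 + 221·t and substitute into x ≡ 3 (mod 9): 221·t ≡ 3 − 91 = -88 (mod 9).
    Reduce coefficients mod 9: 5·t ≡ 2 (mod 9).
    The inverse of 5 mod 9 is 2 (since 5·2 = 10 = 1·9 + 1), so t ≡ 2·2 = 4 ≡ 4 (mod 9).
    Then x = 91 + 221·4 = 975, valid modulo lcm(221, 9) = 1989: x ≡ 975 (mod 1989).
  Combine with x ≡ 3 (mod 4); new modulus lcm = 7956.
    Write x = 975 + 1989·t and substitute into x ≡ 3 (mod 4): 1989·t ≡ 3 − 975 = -972 (mod 4).
    Reduce coefficients mod 4: 1·t ≡ 0 (mod 4).
    So t ≡ 0 (mod 4).
    Then x = 975 + 1989·0 = 975, valid modulo lcm(1989, 4) = 7956: x ≡ 975 (mod 7956).
Verify against each original: 975 mod 17 = 6, 975 mod 13 = 0, 975 mod 9 = 3, 975 mod 4 = 3.

x ≡ 975 (mod 7956).


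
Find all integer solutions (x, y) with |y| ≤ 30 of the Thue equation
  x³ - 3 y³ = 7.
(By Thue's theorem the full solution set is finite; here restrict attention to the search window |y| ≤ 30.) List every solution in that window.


The equation is x³ - 3y³ = 7. For fixed y, x³ = 3·y³ + 7, so a solution requires the RHS to be a perfect cube.
Strategy: iterate y from -30 to 30, compute RHS = 3·y³ + 7, and check whether it is a (positive or negative) perfect cube.
Check small values of y:
  y = 0: RHS = 7 is not a perfect cube.
  y = 1: RHS = 10 is not a perfect cube.
  y = -1: RHS = 4 is not a perfect cube.
  y = 2: RHS = 31 is not a perfect cube.
  y = -2: RHS = -17 is not a perfect cube.
  y = 3: RHS = 88 is not a perfect cube.
  y = -3: RHS = -74 is not a perfect cube.
Continuing the search up to |y| = 30 finds no solutions either.
No (x, y) in the scanned range satisfies the equation.

No integer solutions with |y| ≤ 30.


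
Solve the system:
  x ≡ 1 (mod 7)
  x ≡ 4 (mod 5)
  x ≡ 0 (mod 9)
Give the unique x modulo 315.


Moduli 7, 5, 9 are pairwise coprime; by CRT there is a unique solution modulo M = 7 · 5 · 9 = 315.
Solve pairwise, accumulating the modulus:
  Start with x ≡ 1 (mod 7).
  Combine with x ≡ 4 (mod 5): since gcd(7, 5) = 1, we get a unique residue mod 35.
    Write x = 1 + 7·t and substitute into x ≡ 4 (mod 5): 7·t ≡ 4 − 1 = 3 (mod 5).
    Reduce coefficients mod 5: 2·t ≡ 3 (mod 5).
    The inverse of 2 mod 5 is 3 (since 2·3 = 6 = 1·5 + 1), so t ≡ 3·3 = 9 ≡ 4 (mod 5).
    Then x = 1 + 7·4 = 29, valid modulo lcm(7, 5) = 35: x ≡ 29 (mod 35).
  Combine with x ≡ 0 (mod 9): since gcd(35, 9) = 1, we get a unique residue mod 315.
    Write x = 29 + 35·t and substitute into x ≡ 0 (mod 9): 35·t ≡ 0 − 29 = -29 (mod 9).
    Reduce coefficients mod 9: 8·t ≡ 7 (mod 9).
    The inverse of 8 mod 9 is 8 (since 8·8 = 64 = 7·9 + 1), so t ≡ 8·7 = 56 ≡ 2 (mod 9).
    Then x = 29 + 35·2 = 99, valid modulo lcm(35, 9) = 315: x ≡ 99 (mod 315).
Verify: 99 mod 7 = 1 ✓, 99 mod 5 = 4 ✓, 99 mod 9 = 0 ✓.

x ≡ 99 (mod 315).


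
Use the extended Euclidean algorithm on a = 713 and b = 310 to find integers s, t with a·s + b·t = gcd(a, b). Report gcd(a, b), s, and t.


Euclidean algorithm on (713, 310) — divide until remainder is 0:
  713 = 2 · 310 + 93
  310 = 3 · 93 + 31
  93 = 3 · 31 + 0
gcd(713, 310) = 31.
Track Bezout coefficients alongside the remainders: start with r₀ = 713 = a·1 + b·0 (s = 1, t = 0) and r₁ = 310 = a·0 + b·1 (s = 0, t = 1); each new remainder r_{k+1} = r_{k-1} − q_k·r_k inherits s_{k+1} = s_{k-1} − q_k·s_k, t_{k+1} = t_{k-1} − q_k·t_k, so r_k = a·s_k + b·t_k at every step:
  q = 2: r = 93, s = 1 − 2·0 = 1, t = 0 − 2·1 = -2  (check: 713·1 + 310·(-2) = 93)
  q = 3: r = 31, s = 0 − 3·1 = -3, t = 1 − 3·(-2) = 7  (check: 713·(-3) + 310·7 = 31)
The row with r = 31 (the gcd) gives the Bezout coefficients s = -3, t = 7.
Result: 713 · (-3) + 310 · (7) = 31.

gcd(713, 310) = 31; s = -3, t = 7 (check: 713·(-3) + 310·7 = 31).


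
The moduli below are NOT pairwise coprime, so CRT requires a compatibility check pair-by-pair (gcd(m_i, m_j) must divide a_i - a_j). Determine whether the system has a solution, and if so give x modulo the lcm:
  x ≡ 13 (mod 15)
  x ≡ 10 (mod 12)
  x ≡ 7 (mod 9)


Moduli 15, 12, 9 are not pairwise coprime, so CRT works modulo lcm(m_i) when all pairwise compatibility conditions hold.
Pairwise compatibility: gcd(m_i, m_j) must divide a_i - a_j for every pair.
Merge one congruence at a time:
  Start: x ≡ 13 (mod 15).
  Combine with x ≡ 10 (mod 12): gcd(15, 12) = 3; 10 - 13 = -3, which IS divisible by 3, so compatible.
    Write x = 13 + 15·t and substitute into x ≡ 10 (mod 12): 15·t ≡ 10 − 13 = -3 (mod 12).
    Divide the congruence (and modulus) by g = 3: 5·t ≡ -1 (mod 4).
    Reduce coefficients mod 4: 1·t ≡ 3 (mod 4).
    So t ≡ 3 (mod 4).
    Then x = 13 + 15·3 = 58, valid modulo lcm(15, 12) = 60: x ≡ 58 (mod 60).
  Combine with x ≡ 7 (mod 9): gcd(60, 9) = 3; 7 - 58 = -51, which IS divisible by 3, so compatible.
    Write x = 58 + 60·t and substitute into x ≡ 7 (mod 9): 60·t ≡ 7 − 58 = -51 (mod 9).
    Divide the congruence (and modulus) by g = 3: 20·t ≡ -17 (mod 3).
    Reduce coefficients mod 3: 2·t ≡ 1 (mod 3).
    The inverse of 2 mod 3 is 2 (since 2·2 = 4 = 1·3 + 1), so t ≡ 2·1 = 2 ≡ 2 (mod 3).
    Then x = 58 + 60·2 = 178, valid modulo lcm(60, 9) = 180: x ≡ 178 (mod 180).
Verify: 178 mod 15 = 13, 178 mod 12 = 10, 178 mod 9 = 7.

x ≡ 178 (mod 180).


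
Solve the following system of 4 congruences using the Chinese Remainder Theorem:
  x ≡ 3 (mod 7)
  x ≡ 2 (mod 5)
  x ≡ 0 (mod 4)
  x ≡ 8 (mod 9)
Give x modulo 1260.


Product of moduli M = 7 · 5 · 4 · 9 = 1260.
Merge one congruence at a time:
  Start: x ≡ 3 (mod 7).
  Combine with x ≡ 2 (mod 5); new modulus lcm = 35.
    Write x = 3 + 7·t and substitute into x ≡ 2 (mod 5): 7·t ≡ 2 − 3 = -1 (mod 5).
    Reduce coefficients mod 5: 2·t ≡ 4 (mod 5).
    The inverse of 2 mod 5 is 3 (since 2·3 = 6 = 1·5 + 1), so t ≡ 3·4 = 12 ≡ 2 (mod 5).
    Then x = 3 + 7·2 = 17, valid modulo lcm(7, 5) = 35: x ≡ 17 (mod 35).
  Combine with x ≡ 0 (mod 4); new modulus lcm = 140.
    Write x = 17 + 35·t and substitute into x ≡ 0 (mod 4): 35·t ≡ 0 − 17 = -17 (mod 4).
    Reduce coefficients mod 4: 3·t ≡ 3 (mod 4).
    The inverse of 3 mod 4 is 3 (since 3·3 = 9 = 2·4 + 1), so t ≡ 3·3 = 9 ≡ 1 (mod 4).
    Then x = 17 + 35·1 = 52, valid modulo lcm(35, 4) = 140: x ≡ 52 (mod 140).
  Combine with x ≡ 8 (mod 9); new modulus lcm = 1260.
    Write x = 52 + 140·t and substitute into x ≡ 8 (mod 9): 140·t ≡ 8 − 52 = -44 (mod 9).
    Reduce coefficients mod 9: 5·t ≡ 1 (mod 9).
    The inverse of 5 mod 9 is 2 (since 5·2 = 10 = 1·9 + 1), so t ≡ 2·1 = 2 ≡ 2 (mod 9).
    Then x = 52 + 140·2 = 332, valid modulo lcm(140, 9) = 1260: x ≡ 332 (mod 1260).
Verify against each original: 332 mod 7 = 3, 332 mod 5 = 2, 332 mod 4 = 0, 332 mod 9 = 8.

x ≡ 332 (mod 1260).


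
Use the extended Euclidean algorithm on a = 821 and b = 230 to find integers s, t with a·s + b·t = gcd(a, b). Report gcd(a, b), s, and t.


Euclidean algorithm on (821, 230) — divide until remainder is 0:
  821 = 3 · 230 + 131
  230 = 1 · 131 + 99
  131 = 1 · 99 + 32
  99 = 3 · 32 + 3
  32 = 10 · 3 + 2
  3 = 1 · 2 + 1
  2 = 2 · 1 + 0
gcd(821, 230) = 1.
Track Bezout coefficients alongside the remainders: start with r₀ = 821 = a·1 + b·0 (s = 1, t = 0) and r₁ = 230 = a·0 + b·1 (s = 0, t = 1); each new remainder r_{k+1} = r_{k-1} − q_k·r_k inherits s_{k+1} = s_{k-1} − q_k·s_k, t_{k+1} = t_{k-1} − q_k·t_k, so r_k = a·s_k + b·t_k at every step:
  q = 3: r = 131, s = 1 − 3·0 = 1, t = 0 − 3·1 = -3  (check: 821·1 + 230·(-3) = 131)
  q = 1: r = 99, s = 0 − 1·1 = -1, t = 1 − 1·(-3) = 4  (check: 821·(-1) + 230·4 = 99)
  q = 1: r = 32, s = 1 − 1·(-1) = 2, t = -3 − 1·4 = -7  (check: 821·2 + 230·(-7) = 32)
  q = 3: r = 3, s = -1 − 3·2 = -7, t = 4 − 3·(-7) = 25  (check: 821·(-7) + 230·25 = 3)
  q = 10: r = 2, s = 2 − 10·(-7) = 72, t = -7 − 10·25 = -257  (check: 821·72 + 230·(-257) = 2)
  q = 1: r = 1, s = -7 − 1·72 = -79, t = 25 − 1·(-257) = 282  (check: 821·(-79) + 230·282 = 1)
The row with r = 1 (the gcd) gives the Bezout coefficients s = -79, t = 282.
Result: 821 · (-79) + 230 · (282) = 1.

gcd(821, 230) = 1; s = -79, t = 282 (check: 821·(-79) + 230·282 = 1).


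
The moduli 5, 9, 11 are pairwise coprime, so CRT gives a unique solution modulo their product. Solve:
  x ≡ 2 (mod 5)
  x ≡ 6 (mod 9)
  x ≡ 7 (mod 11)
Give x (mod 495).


Moduli 5, 9, 11 are pairwise coprime; by CRT there is a unique solution modulo M = 5 · 9 · 11 = 495.
Solve pairwise, accumulating the modulus:
  Start with x ≡ 2 (mod 5).
  Combine with x ≡ 6 (mod 9): since gcd(5, 9) = 1, we get a unique residue mod 45.
    Write x = 2 + 5·t and substitute into x ≡ 6 (mod 9): 5·t ≡ 6 − 2 = 4 (mod 9).
    The inverse of 5 mod 9 is 2 (since 5·2 = 10 = 1·9 + 1), so t ≡ 2·4 = 8 ≡ 8 (mod 9).
    Then x = 2 + 5·8 = 42, valid modulo lcm(5, 9) = 45: x ≡ 42 (mod 45).
  Combine with x ≡ 7 (mod 11): since gcd(45, 11) = 1, we get a unique residue mod 495.
    Write x = 42 + 45·t and substitute into x ≡ 7 (mod 11): 45·t ≡ 7 − 42 = -35 (mod 11).
    Reduce coefficients mod 11: 1·t ≡ 9 (mod 11).
    So t ≡ 9 (mod 11).
    Then x = 42 + 45·9 = 447, valid modulo lcm(45, 11) = 495: x ≡ 447 (mod 495).
Verify: 447 mod 5 = 2 ✓, 447 mod 9 = 6 ✓, 447 mod 11 = 7 ✓.

x ≡ 447 (mod 495).


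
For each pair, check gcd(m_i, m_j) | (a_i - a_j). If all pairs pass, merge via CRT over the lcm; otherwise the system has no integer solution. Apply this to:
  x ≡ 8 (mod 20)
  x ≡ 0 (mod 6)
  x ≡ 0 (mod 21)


Moduli 20, 6, 21 are not pairwise coprime, so CRT works modulo lcm(m_i) when all pairwise compatibility conditions hold.
Pairwise compatibility: gcd(m_i, m_j) must divide a_i - a_j for every pair.
Merge one congruence at a time:
  Start: x ≡ 8 (mod 20).
  Combine with x ≡ 0 (mod 6): gcd(20, 6) = 2; 0 - 8 = -8, which IS divisible by 2, so compatible.
    Write x = 8 + 20·t and substitute into x ≡ 0 (mod 6): 20·t ≡ 0 − 8 = -8 (mod 6).
    Divide the congruence (and modulus) by g = 2: 10·t ≡ -4 (mod 3).
    Reduce coefficients mod 3: 1·t ≡ 2 (mod 3).
    So t ≡ 2 (mod 3).
    Then x = 8 + 20·2 = 48, valid modulo lcm(20, 6) = 60: x ≡ 48 (mod 60).
  Combine with x ≡ 0 (mod 21): gcd(60, 21) = 3; 0 - 48 = -48, which IS divisible by 3, so compatible.
    Write x = 48 + 60·t and substitute into x ≡ 0 (mod 21): 60·t ≡ 0 − 48 = -48 (mod 21).
    Divide the congruence (and modulus) by g = 3: 20·t ≡ -16 (mod 7).
    Reduce coefficients mod 7: 6·t ≡ 5 (mod 7).
    The inverse of 6 mod 7 is 6 (since 6·6 = 36 = 5·7 + 1), so t ≡ 6·5 = 30 ≡ 2 (mod 7).
    Then x = 48 + 60·2 = 168, valid modulo lcm(60, 21) = 420: x ≡ 168 (mod 420).
Verify: 168 mod 20 = 8, 168 mod 6 = 0, 168 mod 21 = 0.

x ≡ 168 (mod 420).


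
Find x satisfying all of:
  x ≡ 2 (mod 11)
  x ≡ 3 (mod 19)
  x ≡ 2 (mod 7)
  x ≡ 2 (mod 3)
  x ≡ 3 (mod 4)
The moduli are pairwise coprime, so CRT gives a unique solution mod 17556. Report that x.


Product of moduli M = 11 · 19 · 7 · 3 · 4 = 17556.
Merge one congruence at a time:
  Start: x ≡ 2 (mod 11).
  Combine with x ≡ 3 (mod 19); new modulus lcm = 209.
    Write x = 2 + 11·t and substitute into x ≡ 3 (mod 19): 11·t ≡ 3 − 2 = 1 (mod 19).
    The inverse of 11 mod 19 is 7 (since 11·7 = 77 = 4·19 + 1), so t ≡ 7·1 = 7 ≡ 7 (mod 19).
    Then x = 2 + 11·7 = 79, valid modulo lcm(11, 19) = 209: x ≡ 79 (mod 209).
  Combine with x ≡ 2 (mod 7); new modulus lcm = 1463.
    Write x = 79 + 209·t and substitute into x ≡ 2 (mod 7): 209·t ≡ 2 − 79 = -77 (mod 7).
    Reduce coefficients mod 7: 6·t ≡ 0 (mod 7).
    The inverse of 6 mod 7 is 6 (since 6·6 = 36 = 5·7 + 1), so t ≡ 6·0 = 0 ≡ 0 (mod 7).
    Then x = 79 + 209·0 = 79, valid modulo lcm(209, 7) = 1463: x ≡ 79 (mod 1463).
  Combine with x ≡ 2 (mod 3); new modulus lcm = 4389.
    Write x = 79 + 1463·t and substitute into x ≡ 2 (mod 3): 1463·t ≡ 2 − 79 = -77 (mod 3).
    Reduce coefficients mod 3: 2·t ≡ 1 (mod 3).
    The inverse of 2 mod 3 is 2 (since 2·2 = 4 = 1·3 + 1), so t ≡ 2·1 = 2 ≡ 2 (mod 3).
    Then x = 79 + 1463·2 = 3005, valid modulo lcm(1463, 3) = 4389: x ≡ 3005 (mod 4389).
  Combine with x ≡ 3 (mod 4); new modulus lcm = 17556.
    Write x = 3005 + 4389·t and substitute into x ≡ 3 (mod 4): 4389·t ≡ 3 − 3005 = -3002 (mod 4).
    Reduce coefficients mod 4: 1·t ≡ 2 (mod 4).
    So t ≡ 2 (mod 4).
    Then x = 3005 + 4389·2 = 11783, valid modulo lcm(4389, 4) = 17556: x ≡ 11783 (mod 17556).
Verify against each original: 11783 mod 11 = 2, 11783 mod 19 = 3, 11783 mod 7 = 2, 11783 mod 3 = 2, 11783 mod 4 = 3.

x ≡ 11783 (mod 17556).


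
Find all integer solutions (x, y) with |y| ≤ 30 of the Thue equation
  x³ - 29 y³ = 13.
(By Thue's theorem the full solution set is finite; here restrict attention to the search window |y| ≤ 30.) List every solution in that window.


The equation is x³ - 29y³ = 13. For fixed y, x³ = 29·y³ + 13, so a solution requires the RHS to be a perfect cube.
Strategy: iterate y from -30 to 30, compute RHS = 29·y³ + 13, and check whether it is a (positive or negative) perfect cube.
Check small values of y:
  y = 0: RHS = 13 is not a perfect cube.
  y = 1: RHS = 42 is not a perfect cube.
  y = -1: RHS = -16 is not a perfect cube.
  y = 2: RHS = 245 is not a perfect cube.
  y = -2: RHS = -219 is not a perfect cube.
  y = 3: RHS = 796 is not a perfect cube.
  y = -3: RHS = -770 is not a perfect cube.
Continuing the search up to |y| = 30 finds no solutions either.
No (x, y) in the scanned range satisfies the equation.

No integer solutions with |y| ≤ 30.


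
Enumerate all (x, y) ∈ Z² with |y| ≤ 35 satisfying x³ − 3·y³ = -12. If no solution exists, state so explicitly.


The equation is x³ - 3y³ = -12. For fixed y, x³ = 3·y³ − 12, so a solution requires the RHS to be a perfect cube.
Strategy: iterate y from -35 to 35, compute RHS = 3·y³ − 12, and check whether it is a (positive or negative) perfect cube.
Check small values of y:
  y = 0: RHS = -12 is not a perfect cube.
  y = 1: RHS = -9 is not a perfect cube.
  y = -1: RHS = -15 is not a perfect cube.
  y = 2: RHS = 12 is not a perfect cube.
  y = -2: RHS = -36 is not a perfect cube.
  y = 3: RHS = 69 is not a perfect cube.
  y = -3: RHS = -93 is not a perfect cube.
Continuing the search up to |y| = 35 finds no solutions either.
No (x, y) in the scanned range satisfies the equation.

No integer solutions with |y| ≤ 35.


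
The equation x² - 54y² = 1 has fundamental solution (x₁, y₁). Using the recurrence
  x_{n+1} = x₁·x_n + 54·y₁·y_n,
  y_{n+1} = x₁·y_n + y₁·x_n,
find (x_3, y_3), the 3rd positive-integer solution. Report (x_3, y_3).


Step 1: Find the fundamental solution (x₁, y₁) of x² - 54y² = 1.
  Expand √54 as a continued fraction. a₀ = ⌊√54⌋ = 7; iterate m_{k+1} = d_k·a_k − m_k, d_{k+1} = (54 − m_{k+1}²)/d_k, a_{k+1} = ⌊(a₀ + m_{k+1})/d_{k+1}⌋ (starting m₀ = 0, d₀ = 1), with convergents p_k = a_k·p_{k-1} + p_{k-2}, q_k = a_k·q_{k-1} + q_{k-2} (p₋₁ = 1, q₋₁ = 0):
  k = 0: a₀ = 7; p₀/q₀ = 7/1; p₀² − 54·q₀² = 49 − 54 = -5.
  k = 1: m = 7, d = 5, a = ⌊(7 + 7)/5⌋ = 2; p/q = (2·7 + 1)/(2·1 + 0) = 15/2; p² − 54·q² = 225 − 216 = 9.
  k = 2: m = 3, d = 9, a = ⌊(7 + 3)/9⌋ = 1; p/q = (1·15 + 7)/(1·2 + 1) = 22/3; p² − 54·q² = 484 − 486 = -2.
  k = 3: m = 6, d = 2, a = ⌊(7 + 6)/2⌋ = 6; p/q = (6·22 + 15)/(6·3 + 2) = 147/20; p² − 54·q² = 21609 − 21600 = 9.
  k = 4: m = 6, d = 9, a = ⌊(7 + 6)/9⌋ = 1; p/q = (1·147 + 22)/(1·20 + 3) = 169/23; p² − 54·q² = 28561 − 28566 = -5.
  k = 5: m = 3, d = 5, a = ⌊(7 + 3)/5⌋ = 2; p/q = (2·169 + 147)/(2·23 + 20) = 485/66; p² − 54·q² = 235225 − 235224 = 1.
  The first convergent with p² − 54·q² = 1 gives the fundamental solution (x₁, y₁) = (485, 66).
Step 2: Apply the recurrence (x_{n+1}, y_{n+1}) = (x₁x_n + 54y₁y_n, x₁y_n + y₁x_n) repeatedly.
  From (x_1, y_1) = (485, 66): x_2 = 485·485 + 54·66·66 = 470449; y_2 = 485·66 + 66·485 = 64020.
  From (x_2, y_2) = (470449, 64020): x_3 = 485·470449 + 54·66·64020 = 456335045; y_3 = 485·64020 + 66·470449 = 62099334.
Step 3: Verify x_3² - 54·y_3² = 208241673295152025 - 208241673295152024 = 1 (should be 1). ✓

(x_1, y_1) = (485, 66); (x_3, y_3) = (456335045, 62099334).


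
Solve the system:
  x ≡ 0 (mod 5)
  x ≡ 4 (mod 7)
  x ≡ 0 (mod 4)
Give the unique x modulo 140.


Moduli 5, 7, 4 are pairwise coprime; by CRT there is a unique solution modulo M = 5 · 7 · 4 = 140.
Solve pairwise, accumulating the modulus:
  Start with x ≡ 0 (mod 5).
  Combine with x ≡ 4 (mod 7): since gcd(5, 7) = 1, we get a unique residue mod 35.
    Write x = 0 + 5·t and substitute into x ≡ 4 (mod 7): 5·t ≡ 4 − 0 = 4 (mod 7).
    The inverse of 5 mod 7 is 3 (since 5·3 = 15 = 2·7 + 1), so t ≡ 3·4 = 12 ≡ 5 (mod 7).
    Then x = 0 + 5·5 = 25, valid modulo lcm(5, 7) = 35: x ≡ 25 (mod 35).
  Combine with x ≡ 0 (mod 4): since gcd(35, 4) = 1, we get a unique residue mod 140.
    Write x = 25 + 35·t and substitute into x ≡ 0 (mod 4): 35·t ≡ 0 − 25 = -25 (mod 4).
    Reduce coefficients mod 4: 3·t ≡ 3 (mod 4).
    The inverse of 3 mod 4 is 3 (since 3·3 = 9 = 2·4 + 1), so t ≡ 3·3 = 9 ≡ 1 (mod 4).
    Then x = 25 + 35·1 = 60, valid modulo lcm(35, 4) = 140: x ≡ 60 (mod 140).
Verify: 60 mod 5 = 0 ✓, 60 mod 7 = 4 ✓, 60 mod 4 = 0 ✓.

x ≡ 60 (mod 140).


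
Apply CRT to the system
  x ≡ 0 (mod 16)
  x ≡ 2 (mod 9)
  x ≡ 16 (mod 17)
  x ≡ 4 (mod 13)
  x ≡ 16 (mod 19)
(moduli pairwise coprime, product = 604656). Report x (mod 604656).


Product of moduli M = 16 · 9 · 17 · 13 · 19 = 604656.
Merge one congruence at a time:
  Start: x ≡ 0 (mod 16).
  Combine with x ≡ 2 (mod 9); new modulus lcm = 144.
    Write x = 0 + 16·t and substitute into x ≡ 2 (mod 9): 16·t ≡ 2 − 0 = 2 (mod 9).
    Reduce coefficients mod 9: 7·t ≡ 2 (mod 9).
    The inverse of 7 mod 9 is 4 (since 7·4 = 28 = 3·9 + 1), so t ≡ 4·2 = 8 ≡ 8 (mod 9).
    Then x = 0 + 16·8 = 128, valid modulo lcm(16, 9) = 144: x ≡ 128 (mod 144).
  Combine with x ≡ 16 (mod 17); new modulus lcm = 2448.
    Write x = 128 + 144·t and substitute into x ≡ 16 (mod 17): 144·t ≡ 16 − 128 = -112 (mod 17).
    Reduce coefficients mod 17: 8·t ≡ 7 (mod 17).
    The inverse of 8 mod 17 is 15 (since 8·15 = 120 = 7·17 + 1), so t ≡ 15·7 = 105 ≡ 3 (mod 17).
    Then x = 128 + 144·3 = 560, valid modulo lcm(144, 17) = 2448: x ≡ 560 (mod 2448).
  Combine with x ≡ 4 (mod 13); new modulus lcm = 31824.
    Write x = 560 + 2448·t and substitute into x ≡ 4 (mod 13): 2448·t ≡ 4 − 560 = -556 (mod 13).
    Reduce coefficients mod 13: 4·t ≡ 3 (mod 13).
    The inverse of 4 mod 13 is 10 (since 4·10 = 40 = 3·13 + 1), so t ≡ 10·3 = 30 ≡ 4 (mod 13).
    Then x = 560 + 2448·4 = 10352, valid modulo lcm(2448, 13) = 31824: x ≡ 10352 (mod 31824).
  Combine with x ≡ 16 (mod 19); new modulus lcm = 604656.
    Write x = 10352 + 31824·t and substitute into x ≡ 16 (mod 19): 31824·t ≡ 16 − 10352 = -10336 (mod 19).
    Reduce coefficients mod 19: 18·t ≡ 0 (mod 19).
    The inverse of 18 mod 19 is 18 (since 18·18 = 324 = 17·19 + 1), so t ≡ 18·0 = 0 ≡ 0 (mod 19).
    Then x = 10352 + 31824·0 = 10352, valid modulo lcm(31824, 19) = 604656: x ≡ 10352 (mod 604656).
Verify against each original: 10352 mod 16 = 0, 10352 mod 9 = 2, 10352 mod 17 = 16, 10352 mod 13 = 4, 10352 mod 19 = 16.

x ≡ 10352 (mod 604656).


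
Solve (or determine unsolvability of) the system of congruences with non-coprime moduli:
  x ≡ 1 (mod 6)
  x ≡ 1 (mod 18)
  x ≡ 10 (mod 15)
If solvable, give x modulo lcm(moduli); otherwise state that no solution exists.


Moduli 6, 18, 15 are not pairwise coprime, so CRT works modulo lcm(m_i) when all pairwise compatibility conditions hold.
Pairwise compatibility: gcd(m_i, m_j) must divide a_i - a_j for every pair.
Merge one congruence at a time:
  Start: x ≡ 1 (mod 6).
  Combine with x ≡ 1 (mod 18): gcd(6, 18) = 6; 1 - 1 = 0, which IS divisible by 6, so compatible.
    Write x = 1 + 6·t and substitute into x ≡ 1 (mod 18): 6·t ≡ 1 − 1 = 0 (mod 18).
    Divide the congruence (and modulus) by g = 6: 1·t ≡ 0 (mod 3).
    So t ≡ 0 (mod 3).
    Then x = 1 + 6·0 = 1, valid modulo lcm(6, 18) = 18: x ≡ 1 (mod 18).
  Combine with x ≡ 10 (mod 15): gcd(18, 15) = 3; 10 - 1 = 9, which IS divisible by 3, so compatible.
    Write x = 1 + 18·t and substitute into x ≡ 10 (mod 15): 18·t ≡ 10 − 1 = 9 (mod 15).
    Divide the congruence (and modulus) by g = 3: 6·t ≡ 3 (mod 5).
    Reduce coefficients mod 5: 1·t ≡ 3 (mod 5).
    So t ≡ 3 (mod 5).
    Then x = 1 + 18·3 = 55, valid modulo lcm(18, 15) = 90: x ≡ 55 (mod 90).
Verify: 55 mod 6 = 1, 55 mod 18 = 1, 55 mod 15 = 10.

x ≡ 55 (mod 90).
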